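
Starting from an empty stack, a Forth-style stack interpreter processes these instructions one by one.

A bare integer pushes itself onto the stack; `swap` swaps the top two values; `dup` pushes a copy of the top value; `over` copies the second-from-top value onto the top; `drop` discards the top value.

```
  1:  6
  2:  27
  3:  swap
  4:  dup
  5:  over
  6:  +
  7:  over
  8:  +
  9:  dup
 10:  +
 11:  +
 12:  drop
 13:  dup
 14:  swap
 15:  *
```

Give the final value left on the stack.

729

6    : 6
27   : 6 27
swap : 27 6
dup  : 27 6 6
over : 27 6 6 6
+    : 27 6 12
over : 27 6 12 6
+    : 27 6 18
dup  : 27 6 18 18
+    : 27 6 36
+    : 27 42
drop : 27
dup  : 27 27
swap : 27 27
*    : 729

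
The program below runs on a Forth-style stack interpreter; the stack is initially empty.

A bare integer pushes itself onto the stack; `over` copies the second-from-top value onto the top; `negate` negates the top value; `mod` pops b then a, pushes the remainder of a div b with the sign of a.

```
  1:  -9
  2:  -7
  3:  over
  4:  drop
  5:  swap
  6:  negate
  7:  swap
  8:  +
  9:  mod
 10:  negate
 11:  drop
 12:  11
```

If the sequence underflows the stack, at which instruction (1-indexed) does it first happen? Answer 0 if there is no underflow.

9

-9      -9
-7      -9 -7
over    -9 -7 -9
drop    -9 -7
swap    -7 -9
negate  -7 9
swap    9 -7
+       2
mod  — needs 2 operands, stack has 1 → underflow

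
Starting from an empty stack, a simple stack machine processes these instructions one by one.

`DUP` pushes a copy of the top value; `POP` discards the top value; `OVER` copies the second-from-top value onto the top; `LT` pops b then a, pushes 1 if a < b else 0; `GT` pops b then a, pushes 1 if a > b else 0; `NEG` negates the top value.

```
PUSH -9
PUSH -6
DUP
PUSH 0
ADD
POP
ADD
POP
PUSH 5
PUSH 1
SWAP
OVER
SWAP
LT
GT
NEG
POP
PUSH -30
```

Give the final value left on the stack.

PUSH -9  -> -9
PUSH -6  -> -9 -6
DUP      -> -9 -6 -6
PUSH 0   -> -9 -6 -6 0
ADD      -> -9 -6 -6
POP      -> -9 -6
ADD      -> -15
POP      -> (empty)
PUSH 5   -> 5
PUSH 1   -> 5 1
SWAP     -> 1 5
OVER     -> 1 5 1
SWAP     -> 1 1 5
LT       -> 1 1
GT       -> 0
NEG      -> 0
POP      -> (empty)
PUSH -30 -> -30

-30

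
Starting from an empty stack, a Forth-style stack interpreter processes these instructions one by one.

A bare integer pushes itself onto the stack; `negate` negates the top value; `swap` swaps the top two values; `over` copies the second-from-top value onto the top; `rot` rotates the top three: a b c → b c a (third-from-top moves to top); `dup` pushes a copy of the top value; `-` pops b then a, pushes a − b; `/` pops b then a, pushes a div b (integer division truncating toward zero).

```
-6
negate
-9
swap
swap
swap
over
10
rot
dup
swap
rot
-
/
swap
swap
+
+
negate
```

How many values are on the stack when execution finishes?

-6     → [-6]
negate → [6]
-9     → [6, -9]
swap   → [-9, 6]
swap   → [6, -9]
swap   → [-9, 6]
over   → [-9, 6, -9]
10     → [-9, 6, -9, 10]
rot    → [-9, -9, 10, 6]
dup    → [-9, -9, 10, 6, 6]
swap   → [-9, -9, 10, 6, 6]
rot    → [-9, -9, 6, 6, 10]
-      → [-9, -9, 6, -4]
/      → [-9, -9, -1]
swap   → [-9, -1, -9]
swap   → [-9, -9, -1]
+      → [-9, -10]
+      → [-19]
negate → [19]

1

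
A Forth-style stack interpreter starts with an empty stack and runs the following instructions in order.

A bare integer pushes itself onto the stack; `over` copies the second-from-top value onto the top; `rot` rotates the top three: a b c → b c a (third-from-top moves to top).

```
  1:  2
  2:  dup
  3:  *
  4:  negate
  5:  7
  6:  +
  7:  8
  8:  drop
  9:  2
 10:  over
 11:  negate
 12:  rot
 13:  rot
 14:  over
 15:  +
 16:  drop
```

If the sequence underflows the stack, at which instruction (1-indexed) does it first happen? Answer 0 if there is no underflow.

2       2
dup     2 2
*       4
negate  -4
7       -4 7
+       3
8       3 8
drop    3
2       3 2
over    3 2 3
negate  3 2 -3
rot     2 -3 3
rot     -3 3 2
over    -3 3 2 3
+       -3 3 5
drop    -3 3

0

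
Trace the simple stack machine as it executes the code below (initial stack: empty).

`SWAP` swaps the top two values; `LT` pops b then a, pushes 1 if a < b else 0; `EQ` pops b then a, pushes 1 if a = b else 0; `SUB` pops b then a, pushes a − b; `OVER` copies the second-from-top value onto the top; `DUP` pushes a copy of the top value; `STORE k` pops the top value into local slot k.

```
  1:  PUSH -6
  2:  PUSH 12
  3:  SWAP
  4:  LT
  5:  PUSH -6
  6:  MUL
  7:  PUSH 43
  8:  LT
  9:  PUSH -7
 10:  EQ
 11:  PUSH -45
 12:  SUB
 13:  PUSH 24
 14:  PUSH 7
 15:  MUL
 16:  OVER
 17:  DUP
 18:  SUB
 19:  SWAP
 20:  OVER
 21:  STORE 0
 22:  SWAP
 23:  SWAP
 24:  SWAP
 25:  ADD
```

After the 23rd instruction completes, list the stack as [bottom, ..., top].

PUSH -6  → -6
PUSH 12  → -6 12
SWAP     → 12 -6
LT       → 0
PUSH -6  → 0 -6
MUL      → 0
PUSH 43  → 0 43
LT       → 1
PUSH -7  → 1 -7
EQ       → 0
PUSH -45 → 0 -45
SUB      → 45
PUSH 24  → 45 24
PUSH 7   → 45 24 7
MUL      → 45 168
OVER     → 45 168 45
DUP      → 45 168 45 45
SUB      → 45 168 0
SWAP     → 45 0 168
OVER     → 45 0 168 0
STORE 0  → 45 0 168
SWAP     → 45 168 0
SWAP     → 45 0 168

[45, 0, 168]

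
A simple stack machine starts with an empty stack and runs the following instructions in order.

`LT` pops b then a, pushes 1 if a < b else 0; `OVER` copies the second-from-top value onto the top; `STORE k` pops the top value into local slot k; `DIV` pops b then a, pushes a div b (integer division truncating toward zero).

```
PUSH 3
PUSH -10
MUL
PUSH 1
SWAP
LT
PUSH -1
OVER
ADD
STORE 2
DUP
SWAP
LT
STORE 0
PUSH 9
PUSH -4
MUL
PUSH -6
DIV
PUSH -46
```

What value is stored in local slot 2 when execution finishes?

PUSH 3    3
PUSH -10  3 -10
MUL       -30
PUSH 1    -30 1
SWAP      1 -30
LT        0
PUSH -1   0 -1
OVER      0 -1 0
ADD       0 -1
STORE 2   0
DUP       0 0
SWAP      0 0
LT        0
STORE 0   (empty)
PUSH 9    9
PUSH -4   9 -4
MUL       -36
PUSH -6   -36 -6
DIV       6
PUSH -46  6 -46

-1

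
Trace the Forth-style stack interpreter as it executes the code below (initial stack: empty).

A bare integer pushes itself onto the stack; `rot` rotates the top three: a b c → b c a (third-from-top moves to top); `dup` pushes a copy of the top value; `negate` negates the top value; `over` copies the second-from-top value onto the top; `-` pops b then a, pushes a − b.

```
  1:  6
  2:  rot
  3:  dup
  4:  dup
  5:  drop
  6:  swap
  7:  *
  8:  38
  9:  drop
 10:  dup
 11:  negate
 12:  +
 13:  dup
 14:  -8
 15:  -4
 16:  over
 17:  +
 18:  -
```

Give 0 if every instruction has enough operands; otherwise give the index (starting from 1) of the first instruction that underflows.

2

6 → [6]
rot  — needs 3 operands, stack has 1 → underflow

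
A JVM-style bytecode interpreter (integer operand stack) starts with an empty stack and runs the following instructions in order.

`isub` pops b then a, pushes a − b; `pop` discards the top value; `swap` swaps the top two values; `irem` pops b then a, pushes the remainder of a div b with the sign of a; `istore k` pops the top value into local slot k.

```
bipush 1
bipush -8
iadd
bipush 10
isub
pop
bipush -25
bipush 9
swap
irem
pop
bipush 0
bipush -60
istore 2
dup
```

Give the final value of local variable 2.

bipush 1   -> [1]
bipush -8  -> [1, -8]
iadd       -> [-7]
bipush 10  -> [-7, 10]
isub       -> [-17]
pop        -> []
bipush -25 -> [-25]
bipush 9   -> [-25, 9]
swap       -> [9, -25]
irem       -> [9]
pop        -> []
bipush 0   -> [0]
bipush -60 -> [0, -60]
istore 2   -> [0]
dup        -> [0, 0]

-60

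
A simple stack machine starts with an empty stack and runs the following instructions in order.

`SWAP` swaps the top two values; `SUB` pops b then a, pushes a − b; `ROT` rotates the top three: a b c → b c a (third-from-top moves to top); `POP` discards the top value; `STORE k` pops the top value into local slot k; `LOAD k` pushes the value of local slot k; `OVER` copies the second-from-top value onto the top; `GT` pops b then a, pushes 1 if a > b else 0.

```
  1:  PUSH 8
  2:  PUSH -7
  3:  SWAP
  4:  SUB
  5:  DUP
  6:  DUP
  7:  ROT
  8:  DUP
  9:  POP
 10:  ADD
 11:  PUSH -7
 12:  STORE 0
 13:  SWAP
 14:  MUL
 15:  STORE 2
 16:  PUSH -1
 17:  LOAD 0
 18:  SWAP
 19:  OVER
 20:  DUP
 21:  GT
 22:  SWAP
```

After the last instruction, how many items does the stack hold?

PUSH 8  → [8]
PUSH -7 → [8, -7]
SWAP    → [-7, 8]
SUB     → [-15]
DUP     → [-15, -15]
DUP     → [-15, -15, -15]
ROT     → [-15, -15, -15]
DUP     → [-15, -15, -15, -15]
POP     → [-15, -15, -15]
ADD     → [-15, -30]
PUSH -7 → [-15, -30, -7]
STORE 0 → [-15, -30]
SWAP    → [-30, -15]
MUL     → [450]
STORE 2 → []
PUSH -1 → [-1]
LOAD 0  → [-1, -7]
SWAP    → [-7, -1]
OVER    → [-7, -1, -7]
DUP     → [-7, -1, -7, -7]
GT      → [-7, -1, 0]
SWAP    → [-7, 0, -1]

3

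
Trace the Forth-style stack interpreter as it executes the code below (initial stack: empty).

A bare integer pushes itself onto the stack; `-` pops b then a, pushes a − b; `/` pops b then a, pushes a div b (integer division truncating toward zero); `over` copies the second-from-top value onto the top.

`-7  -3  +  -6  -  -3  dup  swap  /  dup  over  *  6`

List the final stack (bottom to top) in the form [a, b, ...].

-7   → -7
-3   → -7 -3
+    → -10
-6   → -10 -6
-    → -4
-3   → -4 -3
dup  → -4 -3 -3
swap → -4 -3 -3
/    → -4 1
dup  → -4 1 1
over → -4 1 1 1
*    → -4 1 1
6    → -4 1 1 6

[-4, 1, 1, 6]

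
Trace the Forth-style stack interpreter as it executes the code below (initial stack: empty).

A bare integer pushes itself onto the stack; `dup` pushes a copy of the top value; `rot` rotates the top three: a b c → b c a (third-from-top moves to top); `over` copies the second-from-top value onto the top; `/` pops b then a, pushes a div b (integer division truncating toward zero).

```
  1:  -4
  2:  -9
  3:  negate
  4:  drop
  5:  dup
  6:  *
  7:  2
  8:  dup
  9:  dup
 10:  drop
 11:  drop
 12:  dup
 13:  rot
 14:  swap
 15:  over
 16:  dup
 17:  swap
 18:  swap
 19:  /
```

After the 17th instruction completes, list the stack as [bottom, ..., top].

[2, 16, 2, 16, 16]

-4     : [-4]
-9     : [-4, -9]
negate : [-4, 9]
drop   : [-4]
dup    : [-4, -4]
*      : [16]
2      : [16, 2]
dup    : [16, 2, 2]
dup    : [16, 2, 2, 2]
drop   : [16, 2, 2]
drop   : [16, 2]
dup    : [16, 2, 2]
rot    : [2, 2, 16]
swap   : [2, 16, 2]
over   : [2, 16, 2, 16]
dup    : [2, 16, 2, 16, 16]
swap   : [2, 16, 2, 16, 16]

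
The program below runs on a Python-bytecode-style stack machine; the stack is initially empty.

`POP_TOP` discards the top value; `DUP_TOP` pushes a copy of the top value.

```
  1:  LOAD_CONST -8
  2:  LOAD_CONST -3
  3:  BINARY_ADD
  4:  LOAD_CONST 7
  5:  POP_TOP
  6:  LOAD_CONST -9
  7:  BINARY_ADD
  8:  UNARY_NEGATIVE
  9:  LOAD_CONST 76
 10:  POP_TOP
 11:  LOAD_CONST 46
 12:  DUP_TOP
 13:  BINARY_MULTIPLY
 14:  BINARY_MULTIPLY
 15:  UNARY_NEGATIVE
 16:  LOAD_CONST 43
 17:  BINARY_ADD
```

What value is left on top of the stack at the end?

-42277

LOAD_CONST -8   : -8
LOAD_CONST -3   : -8 -3
BINARY_ADD      : -11
LOAD_CONST 7    : -11 7
POP_TOP         : -11
LOAD_CONST -9   : -11 -9
BINARY_ADD      : -20
UNARY_NEGATIVE  : 20
LOAD_CONST 76   : 20 76
POP_TOP         : 20
LOAD_CONST 46   : 20 46
DUP_TOP         : 20 46 46
BINARY_MULTIPLY : 20 2116
BINARY_MULTIPLY : 42320
UNARY_NEGATIVE  : -42320
LOAD_CONST 43   : -42320 43
BINARY_ADD      : -42277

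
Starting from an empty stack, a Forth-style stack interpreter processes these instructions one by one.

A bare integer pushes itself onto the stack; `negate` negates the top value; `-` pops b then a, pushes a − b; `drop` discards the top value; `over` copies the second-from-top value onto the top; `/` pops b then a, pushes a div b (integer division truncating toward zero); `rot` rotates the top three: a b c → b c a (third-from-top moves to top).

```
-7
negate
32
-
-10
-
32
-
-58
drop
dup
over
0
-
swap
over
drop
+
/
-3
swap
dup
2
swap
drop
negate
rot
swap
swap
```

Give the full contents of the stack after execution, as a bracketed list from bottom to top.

-7      -7
negate  7
32      7 32
-       -25
-10     -25 -10
-       -15
32      -15 32
-       -47
-58     -47 -58
drop    -47
dup     -47 -47
over    -47 -47 -47
0       -47 -47 -47 0
-       -47 -47 -47
swap    -47 -47 -47
over    -47 -47 -47 -47
drop    -47 -47 -47
+       -47 -94
/       0
-3      0 -3
swap    -3 0
dup     -3 0 0
2       -3 0 0 2
swap    -3 0 2 0
drop    -3 0 2
negate  -3 0 -2
rot     0 -2 -3
swap    0 -3 -2
swap    0 -2 -3

[0, -2, -3]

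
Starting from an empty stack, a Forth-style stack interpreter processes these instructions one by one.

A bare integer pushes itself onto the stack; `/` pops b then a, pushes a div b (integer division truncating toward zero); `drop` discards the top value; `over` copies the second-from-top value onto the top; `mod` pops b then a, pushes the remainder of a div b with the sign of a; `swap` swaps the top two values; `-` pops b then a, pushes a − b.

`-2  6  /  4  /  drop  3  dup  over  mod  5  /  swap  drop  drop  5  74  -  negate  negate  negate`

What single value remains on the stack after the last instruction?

69

-2     : [-2]
6      : [-2, 6]
/      : [0]
4      : [0, 4]
/      : [0]
drop   : []
3      : [3]
dup    : [3, 3]
over   : [3, 3, 3]
mod    : [3, 0]
5      : [3, 0, 5]
/      : [3, 0]
swap   : [0, 3]
drop   : [0]
drop   : []
5      : [5]
74     : [5, 74]
-      : [-69]
negate : [69]
negate : [-69]
negate : [69]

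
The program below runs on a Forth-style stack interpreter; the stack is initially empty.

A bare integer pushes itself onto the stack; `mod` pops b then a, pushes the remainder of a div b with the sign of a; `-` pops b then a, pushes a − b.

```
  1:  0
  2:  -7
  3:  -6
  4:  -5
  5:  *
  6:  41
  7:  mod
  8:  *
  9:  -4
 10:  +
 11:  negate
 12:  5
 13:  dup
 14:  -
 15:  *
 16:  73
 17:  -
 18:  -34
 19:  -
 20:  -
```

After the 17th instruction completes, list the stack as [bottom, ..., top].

[0, -73]

0      -> 0
-7     -> 0 -7
-6     -> 0 -7 -6
-5     -> 0 -7 -6 -5
*      -> 0 -7 30
41     -> 0 -7 30 41
mod    -> 0 -7 30
*      -> 0 -210
-4     -> 0 -210 -4
+      -> 0 -214
negate -> 0 214
5      -> 0 214 5
dup    -> 0 214 5 5
-      -> 0 214 0
*      -> 0 0
73     -> 0 0 73
-      -> 0 -73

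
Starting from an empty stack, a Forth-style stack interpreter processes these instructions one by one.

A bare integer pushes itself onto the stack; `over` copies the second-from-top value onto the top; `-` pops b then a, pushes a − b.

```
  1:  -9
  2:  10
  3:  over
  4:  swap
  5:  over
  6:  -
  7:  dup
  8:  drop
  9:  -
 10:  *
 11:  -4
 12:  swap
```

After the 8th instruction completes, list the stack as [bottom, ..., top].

-9   : -9
10   : -9 10
over : -9 10 -9
swap : -9 -9 10
over : -9 -9 10 -9
-    : -9 -9 19
dup  : -9 -9 19 19
drop : -9 -9 19

[-9, -9, 19]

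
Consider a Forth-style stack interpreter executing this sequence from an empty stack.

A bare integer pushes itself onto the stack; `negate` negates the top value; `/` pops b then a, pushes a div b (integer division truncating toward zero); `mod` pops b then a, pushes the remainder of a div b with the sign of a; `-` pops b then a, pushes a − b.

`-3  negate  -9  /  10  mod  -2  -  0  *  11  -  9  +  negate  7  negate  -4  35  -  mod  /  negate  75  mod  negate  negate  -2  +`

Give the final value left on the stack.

-3      -3
negate  3
-9      3 -9
/       0
10      0 10
mod     0
-2      0 -2
-       2
0       2 0
*       0
11      0 11
-       -11
9       -11 9
+       -2
negate  2
7       2 7
negate  2 -7
-4      2 -7 -4
35      2 -7 -4 35
-       2 -7 -39
mod     2 -7
/       0
negate  0
75      0 75
mod     0
negate  0
negate  0
-2      0 -2
+       -2

-2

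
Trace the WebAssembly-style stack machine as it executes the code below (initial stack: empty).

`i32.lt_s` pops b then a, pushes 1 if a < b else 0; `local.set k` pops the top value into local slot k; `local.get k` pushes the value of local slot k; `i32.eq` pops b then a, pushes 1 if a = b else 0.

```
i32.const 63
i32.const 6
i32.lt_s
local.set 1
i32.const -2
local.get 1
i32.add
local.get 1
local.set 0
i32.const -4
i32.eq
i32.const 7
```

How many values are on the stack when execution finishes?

2

i32.const 63  [63]
i32.const 6   [63, 6]
i32.lt_s      [0]
local.set 1   []
i32.const -2  [-2]
local.get 1   [-2, 0]
i32.add       [-2]
local.get 1   [-2, 0]
local.set 0   [-2]
i32.const -4  [-2, -4]
i32.eq        [0]
i32.const 7   [0, 7]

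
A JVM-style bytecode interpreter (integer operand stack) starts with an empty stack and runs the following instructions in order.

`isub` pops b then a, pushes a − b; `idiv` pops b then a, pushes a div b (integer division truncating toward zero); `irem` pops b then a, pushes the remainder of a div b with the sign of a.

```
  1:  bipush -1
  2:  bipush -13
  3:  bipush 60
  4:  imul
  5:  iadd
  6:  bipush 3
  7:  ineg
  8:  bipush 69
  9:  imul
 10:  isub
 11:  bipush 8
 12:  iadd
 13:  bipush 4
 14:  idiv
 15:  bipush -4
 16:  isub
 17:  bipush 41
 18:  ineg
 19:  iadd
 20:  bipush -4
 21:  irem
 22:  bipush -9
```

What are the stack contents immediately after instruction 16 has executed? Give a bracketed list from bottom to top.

bipush -1  : [-1]
bipush -13 : [-1, -13]
bipush 60  : [-1, -13, 60]
imul       : [-1, -780]
iadd       : [-781]
bipush 3   : [-781, 3]
ineg       : [-781, -3]
bipush 69  : [-781, -3, 69]
imul       : [-781, -207]
isub       : [-574]
bipush 8   : [-574, 8]
iadd       : [-566]
bipush 4   : [-566, 4]
idiv       : [-141]
bipush -4  : [-141, -4]
isub       : [-137]

[-137]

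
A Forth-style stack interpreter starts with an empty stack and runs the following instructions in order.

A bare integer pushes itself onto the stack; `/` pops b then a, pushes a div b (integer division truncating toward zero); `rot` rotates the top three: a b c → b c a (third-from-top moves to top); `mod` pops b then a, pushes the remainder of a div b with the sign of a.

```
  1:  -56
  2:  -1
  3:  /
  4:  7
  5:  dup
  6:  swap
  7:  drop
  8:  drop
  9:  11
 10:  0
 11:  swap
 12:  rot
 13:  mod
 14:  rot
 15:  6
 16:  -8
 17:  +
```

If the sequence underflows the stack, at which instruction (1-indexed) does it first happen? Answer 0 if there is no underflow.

-56  -> -56
-1   -> -56 -1
/    -> 56
7    -> 56 7
dup  -> 56 7 7
swap -> 56 7 7
drop -> 56 7
drop -> 56
11   -> 56 11
0    -> 56 11 0
swap -> 56 0 11
rot  -> 0 11 56
mod  -> 0 11
rot  — needs 3 operands, stack has 2 → underflow

14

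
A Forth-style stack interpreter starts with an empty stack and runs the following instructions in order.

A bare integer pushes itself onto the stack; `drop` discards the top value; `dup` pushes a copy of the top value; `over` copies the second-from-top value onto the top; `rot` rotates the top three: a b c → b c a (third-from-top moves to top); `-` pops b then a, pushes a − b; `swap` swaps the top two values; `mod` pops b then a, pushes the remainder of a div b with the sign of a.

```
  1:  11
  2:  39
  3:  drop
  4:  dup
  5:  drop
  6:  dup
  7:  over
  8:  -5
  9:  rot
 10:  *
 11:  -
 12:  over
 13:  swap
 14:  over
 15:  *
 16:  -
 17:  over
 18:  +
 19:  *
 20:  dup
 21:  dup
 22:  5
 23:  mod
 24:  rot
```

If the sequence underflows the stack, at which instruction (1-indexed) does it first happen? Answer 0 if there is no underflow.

0

11   -> 11
39   -> 11 39
drop -> 11
dup  -> 11 11
drop -> 11
dup  -> 11 11
over -> 11 11 11
-5   -> 11 11 11 -5
rot  -> 11 11 -5 11
*    -> 11 11 -55
-    -> 11 66
over -> 11 66 11
swap -> 11 11 66
over -> 11 11 66 11
*    -> 11 11 726
-    -> 11 -715
over -> 11 -715 11
+    -> 11 -704
*    -> -7744
dup  -> -7744 -7744
dup  -> -7744 -7744 -7744
5    -> -7744 -7744 -7744 5
mod  -> -7744 -7744 -4
rot  -> -7744 -4 -7744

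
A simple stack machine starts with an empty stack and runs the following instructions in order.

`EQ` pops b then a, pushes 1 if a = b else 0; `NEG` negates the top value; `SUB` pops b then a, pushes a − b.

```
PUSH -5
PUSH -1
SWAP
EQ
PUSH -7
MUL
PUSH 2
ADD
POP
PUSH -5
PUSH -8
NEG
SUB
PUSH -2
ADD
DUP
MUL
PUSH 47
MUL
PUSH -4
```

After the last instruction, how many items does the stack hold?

2

PUSH -5 → -5
PUSH -1 → -5 -1
SWAP    → -1 -5
EQ      → 0
PUSH -7 → 0 -7
MUL     → 0
PUSH 2  → 0 2
ADD     → 2
POP     → (empty)
PUSH -5 → -5
PUSH -8 → -5 -8
NEG     → -5 8
SUB     → -13
PUSH -2 → -13 -2
ADD     → -15
DUP     → -15 -15
MUL     → 225
PUSH 47 → 225 47
MUL     → 10575
PUSH -4 → 10575 -4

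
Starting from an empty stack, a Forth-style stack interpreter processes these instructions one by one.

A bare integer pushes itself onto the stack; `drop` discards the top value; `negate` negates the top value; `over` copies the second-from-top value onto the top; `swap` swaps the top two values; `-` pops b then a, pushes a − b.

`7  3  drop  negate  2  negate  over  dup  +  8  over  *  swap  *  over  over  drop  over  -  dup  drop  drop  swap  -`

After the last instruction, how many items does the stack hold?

7      -> [7]
3      -> [7, 3]
drop   -> [7]
negate -> [-7]
2      -> [-7, 2]
negate -> [-7, -2]
over   -> [-7, -2, -7]
dup    -> [-7, -2, -7, -7]
+      -> [-7, -2, -14]
8      -> [-7, -2, -14, 8]
over   -> [-7, -2, -14, 8, -14]
*      -> [-7, -2, -14, -112]
swap   -> [-7, -2, -112, -14]
*      -> [-7, -2, 1568]
over   -> [-7, -2, 1568, -2]
over   -> [-7, -2, 1568, -2, 1568]
drop   -> [-7, -2, 1568, -2]
over   -> [-7, -2, 1568, -2, 1568]
-      -> [-7, -2, 1568, -1570]
dup    -> [-7, -2, 1568, -1570, -1570]
drop   -> [-7, -2, 1568, -1570]
drop   -> [-7, -2, 1568]
swap   -> [-7, 1568, -2]
-      -> [-7, 1570]

2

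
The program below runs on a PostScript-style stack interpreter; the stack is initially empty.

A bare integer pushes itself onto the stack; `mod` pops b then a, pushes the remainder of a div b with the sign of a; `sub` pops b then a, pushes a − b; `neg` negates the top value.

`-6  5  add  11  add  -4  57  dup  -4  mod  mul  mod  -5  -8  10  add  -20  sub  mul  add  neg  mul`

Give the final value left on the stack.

1140

-6  -> -6
5   -> -6 5
add -> -1
11  -> -1 11
add -> 10
-4  -> 10 -4
57  -> 10 -4 57
dup -> 10 -4 57 57
-4  -> 10 -4 57 57 -4
mod -> 10 -4 57 1
mul -> 10 -4 57
mod -> 10 -4
-5  -> 10 -4 -5
-8  -> 10 -4 -5 -8
10  -> 10 -4 -5 -8 10
add -> 10 -4 -5 2
-20 -> 10 -4 -5 2 -20
sub -> 10 -4 -5 22
mul -> 10 -4 -110
add -> 10 -114
neg -> 10 114
mul -> 1140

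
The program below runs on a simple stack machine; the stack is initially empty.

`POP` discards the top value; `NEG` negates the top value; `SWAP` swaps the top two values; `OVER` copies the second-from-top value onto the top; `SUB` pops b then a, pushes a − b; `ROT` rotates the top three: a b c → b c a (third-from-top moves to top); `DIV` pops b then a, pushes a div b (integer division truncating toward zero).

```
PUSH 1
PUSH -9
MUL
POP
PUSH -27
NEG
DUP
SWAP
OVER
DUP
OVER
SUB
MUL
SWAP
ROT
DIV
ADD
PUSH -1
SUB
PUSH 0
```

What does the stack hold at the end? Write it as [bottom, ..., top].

[2, 0]

PUSH 1   -> 1
PUSH -9  -> 1 -9
MUL      -> -9
POP      -> (empty)
PUSH -27 -> -27
NEG      -> 27
DUP      -> 27 27
SWAP     -> 27 27
OVER     -> 27 27 27
DUP      -> 27 27 27 27
OVER     -> 27 27 27 27 27
SUB      -> 27 27 27 0
MUL      -> 27 27 0
SWAP     -> 27 0 27
ROT      -> 0 27 27
DIV      -> 0 1
ADD      -> 1
PUSH -1  -> 1 -1
SUB      -> 2
PUSH 0   -> 2 0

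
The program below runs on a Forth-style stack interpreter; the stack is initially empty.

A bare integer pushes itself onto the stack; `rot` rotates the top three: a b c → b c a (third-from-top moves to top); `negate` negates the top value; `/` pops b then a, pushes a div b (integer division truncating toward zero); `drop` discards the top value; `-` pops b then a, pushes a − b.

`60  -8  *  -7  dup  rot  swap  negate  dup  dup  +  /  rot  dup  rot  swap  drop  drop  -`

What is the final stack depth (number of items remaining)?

1

60     -> 60
-8     -> 60 -8
*      -> -480
-7     -> -480 -7
dup    -> -480 -7 -7
rot    -> -7 -7 -480
swap   -> -7 -480 -7
negate -> -7 -480 7
dup    -> -7 -480 7 7
dup    -> -7 -480 7 7 7
+      -> -7 -480 7 14
/      -> -7 -480 0
rot    -> -480 0 -7
dup    -> -480 0 -7 -7
rot    -> -480 -7 -7 0
swap   -> -480 -7 0 -7
drop   -> -480 -7 0
drop   -> -480 -7
-      -> -473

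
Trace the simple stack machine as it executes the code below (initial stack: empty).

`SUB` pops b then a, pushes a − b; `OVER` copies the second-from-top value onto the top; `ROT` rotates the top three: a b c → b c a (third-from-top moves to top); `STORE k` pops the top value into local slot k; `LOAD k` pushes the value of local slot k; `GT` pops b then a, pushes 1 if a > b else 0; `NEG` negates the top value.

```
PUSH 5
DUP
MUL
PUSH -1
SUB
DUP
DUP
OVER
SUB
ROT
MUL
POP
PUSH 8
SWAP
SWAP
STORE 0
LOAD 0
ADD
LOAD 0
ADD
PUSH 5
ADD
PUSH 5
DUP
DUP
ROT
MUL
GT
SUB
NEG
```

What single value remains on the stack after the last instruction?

-47

PUSH 5  : 5
DUP     : 5 5
MUL     : 25
PUSH -1 : 25 -1
SUB     : 26
DUP     : 26 26
DUP     : 26 26 26
OVER    : 26 26 26 26
SUB     : 26 26 0
ROT     : 26 0 26
MUL     : 26 0
POP     : 26
PUSH 8  : 26 8
SWAP    : 8 26
SWAP    : 26 8
STORE 0 : 26
LOAD 0  : 26 8
ADD     : 34
LOAD 0  : 34 8
ADD     : 42
PUSH 5  : 42 5
ADD     : 47
PUSH 5  : 47 5
DUP     : 47 5 5
DUP     : 47 5 5 5
ROT     : 47 5 5 5
MUL     : 47 5 25
GT      : 47 0
SUB     : 47
NEG     : -47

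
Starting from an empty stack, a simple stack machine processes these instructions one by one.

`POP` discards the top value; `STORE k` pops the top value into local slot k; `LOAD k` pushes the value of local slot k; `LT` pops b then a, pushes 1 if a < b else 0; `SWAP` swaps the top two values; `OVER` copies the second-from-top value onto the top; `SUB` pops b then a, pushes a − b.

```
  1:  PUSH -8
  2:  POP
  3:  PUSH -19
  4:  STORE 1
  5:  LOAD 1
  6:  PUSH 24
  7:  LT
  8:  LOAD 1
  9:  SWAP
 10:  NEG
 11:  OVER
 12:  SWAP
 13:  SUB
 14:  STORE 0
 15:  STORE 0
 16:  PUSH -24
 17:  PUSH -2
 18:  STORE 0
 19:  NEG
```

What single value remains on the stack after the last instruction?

PUSH -8  -> [-8]
POP      -> []
PUSH -19 -> [-19]
STORE 1  -> []
LOAD 1   -> [-19]
PUSH 24  -> [-19, 24]
LT       -> [1]
LOAD 1   -> [1, -19]
SWAP     -> [-19, 1]
NEG      -> [-19, -1]
OVER     -> [-19, -1, -19]
SWAP     -> [-19, -19, -1]
SUB      -> [-19, -18]
STORE 0  -> [-19]
STORE 0  -> []
PUSH -24 -> [-24]
PUSH -2  -> [-24, -2]
STORE 0  -> [-24]
NEG      -> [24]

24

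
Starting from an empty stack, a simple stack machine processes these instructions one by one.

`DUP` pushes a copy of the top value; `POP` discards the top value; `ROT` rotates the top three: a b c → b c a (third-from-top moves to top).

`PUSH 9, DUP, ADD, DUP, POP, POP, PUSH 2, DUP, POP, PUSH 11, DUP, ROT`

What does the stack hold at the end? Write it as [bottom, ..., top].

PUSH 9   [9]
DUP      [9, 9]
ADD      [18]
DUP      [18, 18]
POP      [18]
POP      []
PUSH 2   [2]
DUP      [2, 2]
POP      [2]
PUSH 11  [2, 11]
DUP      [2, 11, 11]
ROT      [11, 11, 2]

[11, 11, 2]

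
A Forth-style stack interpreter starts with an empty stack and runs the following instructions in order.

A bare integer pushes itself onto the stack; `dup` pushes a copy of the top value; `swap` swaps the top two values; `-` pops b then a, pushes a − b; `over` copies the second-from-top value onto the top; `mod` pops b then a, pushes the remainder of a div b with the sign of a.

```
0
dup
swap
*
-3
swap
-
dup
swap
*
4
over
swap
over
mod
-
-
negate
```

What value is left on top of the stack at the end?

0       0
dup     0 0
swap    0 0
*       0
-3      0 -3
swap    -3 0
-       -3
dup     -3 -3
swap    -3 -3
*       9
4       9 4
over    9 4 9
swap    9 9 4
over    9 9 4 9
mod     9 9 4
-       9 5
-       4
negate  -4

-4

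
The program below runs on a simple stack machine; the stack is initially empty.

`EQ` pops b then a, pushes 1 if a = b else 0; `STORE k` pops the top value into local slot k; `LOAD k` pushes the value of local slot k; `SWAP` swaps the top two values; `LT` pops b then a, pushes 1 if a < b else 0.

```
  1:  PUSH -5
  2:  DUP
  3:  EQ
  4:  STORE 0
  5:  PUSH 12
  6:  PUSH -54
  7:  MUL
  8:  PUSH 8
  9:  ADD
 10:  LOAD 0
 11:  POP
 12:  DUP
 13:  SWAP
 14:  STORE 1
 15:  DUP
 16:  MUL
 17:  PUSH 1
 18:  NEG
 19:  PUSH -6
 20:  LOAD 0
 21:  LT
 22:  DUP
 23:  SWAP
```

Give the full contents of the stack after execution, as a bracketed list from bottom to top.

[409600, -1, 1, 1]

PUSH -5   -5
DUP       -5 -5
EQ        1
STORE 0   (empty)
PUSH 12   12
PUSH -54  12 -54
MUL       -648
PUSH 8    -648 8
ADD       -640
LOAD 0    -640 1
POP       -640
DUP       -640 -640
SWAP      -640 -640
STORE 1   -640
DUP       -640 -640
MUL       409600
PUSH 1    409600 1
NEG       409600 -1
PUSH -6   409600 -1 -6
LOAD 0    409600 -1 -6 1
LT        409600 -1 1
DUP       409600 -1 1 1
SWAP      409600 -1 1 1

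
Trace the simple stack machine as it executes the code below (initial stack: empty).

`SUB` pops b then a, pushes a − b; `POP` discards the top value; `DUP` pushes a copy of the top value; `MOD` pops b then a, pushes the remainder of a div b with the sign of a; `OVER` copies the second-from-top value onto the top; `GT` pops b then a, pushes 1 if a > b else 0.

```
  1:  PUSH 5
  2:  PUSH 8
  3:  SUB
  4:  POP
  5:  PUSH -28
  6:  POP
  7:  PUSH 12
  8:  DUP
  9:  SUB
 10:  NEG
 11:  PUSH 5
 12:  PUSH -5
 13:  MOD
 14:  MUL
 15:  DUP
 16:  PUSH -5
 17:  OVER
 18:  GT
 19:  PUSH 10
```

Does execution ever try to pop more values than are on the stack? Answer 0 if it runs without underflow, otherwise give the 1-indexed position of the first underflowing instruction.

0

PUSH 5   -> 5
PUSH 8   -> 5 8
SUB      -> -3
POP      -> (empty)
PUSH -28 -> -28
POP      -> (empty)
PUSH 12  -> 12
DUP      -> 12 12
SUB      -> 0
NEG      -> 0
PUSH 5   -> 0 5
PUSH -5  -> 0 5 -5
MOD      -> 0 0
MUL      -> 0
DUP      -> 0 0
PUSH -5  -> 0 0 -5
OVER     -> 0 0 -5 0
GT       -> 0 0 0
PUSH 10  -> 0 0 0 10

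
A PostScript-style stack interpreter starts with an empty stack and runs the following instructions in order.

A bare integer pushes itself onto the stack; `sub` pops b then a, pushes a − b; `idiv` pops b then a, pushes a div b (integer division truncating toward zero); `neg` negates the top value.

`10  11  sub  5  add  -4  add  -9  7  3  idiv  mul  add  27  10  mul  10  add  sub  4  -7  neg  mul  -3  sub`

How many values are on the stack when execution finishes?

10   → 10
11   → 10 11
sub  → -1
5    → -1 5
add  → 4
-4   → 4 -4
add  → 0
-9   → 0 -9
7    → 0 -9 7
3    → 0 -9 7 3
idiv → 0 -9 2
mul  → 0 -18
add  → -18
27   → -18 27
10   → -18 27 10
mul  → -18 270
10   → -18 270 10
add  → -18 280
sub  → -298
4    → -298 4
-7   → -298 4 -7
neg  → -298 4 7
mul  → -298 28
-3   → -298 28 -3
sub  → -298 31

2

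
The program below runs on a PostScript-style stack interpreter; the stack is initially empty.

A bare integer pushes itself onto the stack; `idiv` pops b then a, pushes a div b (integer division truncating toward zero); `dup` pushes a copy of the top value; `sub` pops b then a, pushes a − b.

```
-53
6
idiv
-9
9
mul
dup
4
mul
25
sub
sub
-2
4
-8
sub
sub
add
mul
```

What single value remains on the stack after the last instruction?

-2032

-53   [-53]
6     [-53, 6]
idiv  [-8]
-9    [-8, -9]
9     [-8, -9, 9]
mul   [-8, -81]
dup   [-8, -81, -81]
4     [-8, -81, -81, 4]
mul   [-8, -81, -324]
25    [-8, -81, -324, 25]
sub   [-8, -81, -349]
sub   [-8, 268]
-2    [-8, 268, -2]
4     [-8, 268, -2, 4]
-8    [-8, 268, -2, 4, -8]
sub   [-8, 268, -2, 12]
sub   [-8, 268, -14]
add   [-8, 254]
mul   [-2032]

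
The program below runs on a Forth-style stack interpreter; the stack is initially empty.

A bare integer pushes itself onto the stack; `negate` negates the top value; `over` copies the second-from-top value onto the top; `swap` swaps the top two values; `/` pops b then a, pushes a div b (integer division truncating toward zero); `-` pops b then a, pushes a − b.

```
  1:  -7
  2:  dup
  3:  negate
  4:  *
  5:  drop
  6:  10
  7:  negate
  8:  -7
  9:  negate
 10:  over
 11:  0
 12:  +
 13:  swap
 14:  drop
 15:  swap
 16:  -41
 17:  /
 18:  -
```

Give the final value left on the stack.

-7     → -7
dup    → -7 -7
negate → -7 7
*      → -49
drop   → (empty)
10     → 10
negate → -10
-7     → -10 -7
negate → -10 7
over   → -10 7 -10
0      → -10 7 -10 0
+      → -10 7 -10
swap   → -10 -10 7
drop   → -10 -10
swap   → -10 -10
-41    → -10 -10 -41
/      → -10 0
-      → -10

-10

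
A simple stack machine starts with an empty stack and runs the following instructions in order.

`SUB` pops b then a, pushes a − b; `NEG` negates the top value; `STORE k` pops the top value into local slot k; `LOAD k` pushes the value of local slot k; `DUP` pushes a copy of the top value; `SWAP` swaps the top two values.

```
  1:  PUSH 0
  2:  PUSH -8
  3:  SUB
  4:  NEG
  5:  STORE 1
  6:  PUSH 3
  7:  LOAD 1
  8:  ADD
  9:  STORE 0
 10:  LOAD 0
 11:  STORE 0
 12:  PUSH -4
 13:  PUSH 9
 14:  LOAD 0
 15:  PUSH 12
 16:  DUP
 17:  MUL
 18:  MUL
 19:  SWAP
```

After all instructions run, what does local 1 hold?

-8

PUSH 0  : 0
PUSH -8 : 0 -8
SUB     : 8
NEG     : -8
STORE 1 : (empty)
PUSH 3  : 3
LOAD 1  : 3 -8
ADD     : -5
STORE 0 : (empty)
LOAD 0  : -5
STORE 0 : (empty)
PUSH -4 : -4
PUSH 9  : -4 9
LOAD 0  : -4 9 -5
PUSH 12 : -4 9 -5 12
DUP     : -4 9 -5 12 12
MUL     : -4 9 -5 144
MUL     : -4 9 -720
SWAP    : -4 -720 9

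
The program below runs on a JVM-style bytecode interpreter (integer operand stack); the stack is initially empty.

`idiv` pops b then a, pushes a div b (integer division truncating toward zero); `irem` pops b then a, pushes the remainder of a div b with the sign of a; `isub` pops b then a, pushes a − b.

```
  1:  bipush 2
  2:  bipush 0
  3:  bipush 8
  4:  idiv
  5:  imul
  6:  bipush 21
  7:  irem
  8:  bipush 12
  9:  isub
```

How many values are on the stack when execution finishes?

1

bipush 2  -> 2
bipush 0  -> 2 0
bipush 8  -> 2 0 8
idiv      -> 2 0
imul      -> 0
bipush 21 -> 0 21
irem      -> 0
bipush 12 -> 0 12
isub      -> -12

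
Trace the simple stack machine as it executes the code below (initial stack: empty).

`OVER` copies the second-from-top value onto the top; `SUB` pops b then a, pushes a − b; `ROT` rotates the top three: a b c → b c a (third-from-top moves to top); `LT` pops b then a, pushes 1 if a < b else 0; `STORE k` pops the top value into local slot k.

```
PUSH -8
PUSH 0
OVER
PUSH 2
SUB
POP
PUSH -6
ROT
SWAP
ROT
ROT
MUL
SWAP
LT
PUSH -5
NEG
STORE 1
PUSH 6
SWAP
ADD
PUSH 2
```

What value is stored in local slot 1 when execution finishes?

PUSH -8 : -8
PUSH 0  : -8 0
OVER    : -8 0 -8
PUSH 2  : -8 0 -8 2
SUB     : -8 0 -10
POP     : -8 0
PUSH -6 : -8 0 -6
ROT     : 0 -6 -8
SWAP    : 0 -8 -6
ROT     : -8 -6 0
ROT     : -6 0 -8
MUL     : -6 0
SWAP    : 0 -6
LT      : 0
PUSH -5 : 0 -5
NEG     : 0 5
STORE 1 : 0
PUSH 6  : 0 6
SWAP    : 6 0
ADD     : 6
PUSH 2  : 6 2

5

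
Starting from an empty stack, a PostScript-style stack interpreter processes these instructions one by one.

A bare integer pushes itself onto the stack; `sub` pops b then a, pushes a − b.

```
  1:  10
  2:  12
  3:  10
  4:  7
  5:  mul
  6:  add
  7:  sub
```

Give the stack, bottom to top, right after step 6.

[10, 82]

10  → [10]
12  → [10, 12]
10  → [10, 12, 10]
7   → [10, 12, 10, 7]
mul → [10, 12, 70]
add → [10, 82]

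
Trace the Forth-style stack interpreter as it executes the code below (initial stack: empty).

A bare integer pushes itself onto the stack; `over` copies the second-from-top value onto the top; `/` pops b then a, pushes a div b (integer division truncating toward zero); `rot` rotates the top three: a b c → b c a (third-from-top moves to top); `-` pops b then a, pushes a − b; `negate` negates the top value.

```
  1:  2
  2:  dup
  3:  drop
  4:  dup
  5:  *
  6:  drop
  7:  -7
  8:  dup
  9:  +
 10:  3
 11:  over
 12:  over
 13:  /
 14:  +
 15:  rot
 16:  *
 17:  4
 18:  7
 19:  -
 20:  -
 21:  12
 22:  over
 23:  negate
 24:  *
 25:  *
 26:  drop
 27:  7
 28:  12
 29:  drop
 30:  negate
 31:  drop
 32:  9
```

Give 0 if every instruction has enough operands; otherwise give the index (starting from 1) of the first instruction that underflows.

15

2     2
dup   2 2
drop  2
dup   2 2
*     4
drop  (empty)
-7    -7
dup   -7 -7
+     -14
3     -14 3
over  -14 3 -14
over  -14 3 -14 3
/     -14 3 -4
+     -14 -1
rot  — needs 3 operands, stack has 2 → underflow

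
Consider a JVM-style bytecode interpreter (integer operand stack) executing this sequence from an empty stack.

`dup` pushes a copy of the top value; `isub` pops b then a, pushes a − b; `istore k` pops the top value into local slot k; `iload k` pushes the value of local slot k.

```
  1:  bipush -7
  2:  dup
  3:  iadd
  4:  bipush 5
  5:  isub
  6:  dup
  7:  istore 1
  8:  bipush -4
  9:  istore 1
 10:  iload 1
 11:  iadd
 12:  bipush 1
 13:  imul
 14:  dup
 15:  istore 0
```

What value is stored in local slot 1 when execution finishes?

bipush -7  -7
dup        -7 -7
iadd       -14
bipush 5   -14 5
isub       -19
dup        -19 -19
istore 1   -19
bipush -4  -19 -4
istore 1   -19
iload 1    -19 -4
iadd       -23
bipush 1   -23 1
imul       -23
dup        -23 -23
istore 0   -23

-4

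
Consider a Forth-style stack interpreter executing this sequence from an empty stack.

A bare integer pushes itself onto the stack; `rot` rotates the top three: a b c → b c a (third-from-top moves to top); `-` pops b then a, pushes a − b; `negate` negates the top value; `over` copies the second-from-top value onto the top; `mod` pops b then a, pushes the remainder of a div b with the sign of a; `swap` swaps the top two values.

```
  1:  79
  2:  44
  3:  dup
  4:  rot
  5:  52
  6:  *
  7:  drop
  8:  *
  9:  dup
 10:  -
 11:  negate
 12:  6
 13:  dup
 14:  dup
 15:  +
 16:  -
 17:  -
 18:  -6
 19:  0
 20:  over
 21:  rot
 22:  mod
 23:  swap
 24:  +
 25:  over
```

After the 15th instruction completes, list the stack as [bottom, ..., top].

79     : [79]
44     : [79, 44]
dup    : [79, 44, 44]
rot    : [44, 44, 79]
52     : [44, 44, 79, 52]
*      : [44, 44, 4108]
drop   : [44, 44]
*      : [1936]
dup    : [1936, 1936]
-      : [0]
negate : [0]
6      : [0, 6]
dup    : [0, 6, 6]
dup    : [0, 6, 6, 6]
+      : [0, 6, 12]

[0, 6, 12]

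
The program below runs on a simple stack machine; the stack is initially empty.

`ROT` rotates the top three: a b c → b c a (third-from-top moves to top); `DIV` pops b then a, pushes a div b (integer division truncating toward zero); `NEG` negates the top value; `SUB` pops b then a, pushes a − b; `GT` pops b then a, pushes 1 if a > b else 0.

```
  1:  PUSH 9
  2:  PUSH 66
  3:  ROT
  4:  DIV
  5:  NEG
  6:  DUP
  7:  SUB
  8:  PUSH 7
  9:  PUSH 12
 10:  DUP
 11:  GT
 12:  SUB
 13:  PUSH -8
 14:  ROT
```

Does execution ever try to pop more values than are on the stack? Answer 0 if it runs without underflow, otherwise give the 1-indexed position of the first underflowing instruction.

PUSH 9  → 9
PUSH 66 → 9 66
ROT  — needs 3 operands, stack has 2 → underflow

3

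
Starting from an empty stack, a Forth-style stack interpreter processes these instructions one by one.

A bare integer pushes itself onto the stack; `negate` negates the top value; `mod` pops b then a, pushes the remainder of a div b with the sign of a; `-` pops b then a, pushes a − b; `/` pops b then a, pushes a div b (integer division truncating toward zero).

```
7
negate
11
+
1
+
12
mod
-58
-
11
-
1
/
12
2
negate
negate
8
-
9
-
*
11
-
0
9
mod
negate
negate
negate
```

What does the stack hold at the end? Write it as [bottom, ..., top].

7      → 7
negate → -7
11     → -7 11
+      → 4
1      → 4 1
+      → 5
12     → 5 12
mod    → 5
-58    → 5 -58
-      → 63
11     → 63 11
-      → 52
1      → 52 1
/      → 52
12     → 52 12
2      → 52 12 2
negate → 52 12 -2
negate → 52 12 2
8      → 52 12 2 8
-      → 52 12 -6
9      → 52 12 -6 9
-      → 52 12 -15
*      → 52 -180
11     → 52 -180 11
-      → 52 -191
0      → 52 -191 0
9      → 52 -191 0 9
mod    → 52 -191 0
negate → 52 -191 0
negate → 52 -191 0
negate → 52 -191 0

[52, -191, 0]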